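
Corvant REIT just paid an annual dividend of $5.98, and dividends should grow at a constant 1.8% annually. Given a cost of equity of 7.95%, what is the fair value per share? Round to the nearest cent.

Gordon growth model: P₀ = D₁/(r − g). D₁ = 5.98 × (1 + 0.018) = 6.0876.
P₀ = 6.0876 / (0.0795 − 0.018) = 6.0876 / 0.0615 = 98.9860

$98.99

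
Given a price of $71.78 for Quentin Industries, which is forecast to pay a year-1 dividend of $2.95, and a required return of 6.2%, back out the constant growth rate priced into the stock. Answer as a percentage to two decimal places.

From P₀ = D₁/(r − g), the implied growth is g = r − D₁/P₀.
g = 0.062 − 2.95/71.78 = 0.062 − 0.04110 = 0.02090

2.09%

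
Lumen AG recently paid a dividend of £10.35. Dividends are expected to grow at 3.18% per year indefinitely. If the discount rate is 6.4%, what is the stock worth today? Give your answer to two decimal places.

£331.65

Gordon growth model: P₀ = D₁/(r − g). D₁ = 10.35 × (1 + 0.0318) = 10.6791.
P₀ = 10.6791 / (0.064 − 0.0318) = 10.6791 / 0.0322 = 331.6500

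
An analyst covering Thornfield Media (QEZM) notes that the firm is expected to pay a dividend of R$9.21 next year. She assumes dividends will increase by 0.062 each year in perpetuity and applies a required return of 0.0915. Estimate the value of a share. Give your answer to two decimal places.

R$312.20

Gordon growth model: P₀ = D₁/(r − g), with D₁ = 9.21 given directly.
P₀ = 9.2100 / (0.0915 − 0.062) = 9.2100 / 0.0295 = 312.2034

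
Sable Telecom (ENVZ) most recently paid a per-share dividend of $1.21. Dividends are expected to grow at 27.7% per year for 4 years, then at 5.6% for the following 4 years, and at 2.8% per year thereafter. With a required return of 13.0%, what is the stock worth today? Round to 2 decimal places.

Three-stage DDM. Project D₁…D_8; terminal Gordon value at t=8 with g = 0.028; discount at r = 0.13.
D_1 = 1.5452
D_2 = 1.9732
D_3 = 2.5198
D_4 = 3.2177
D_5 = 3.3979
D_6 = 3.5882
D_7 = 3.7891
D_8 = 4.0013
TV_8 = 4.1134/(0.13−0.028) = 40.3272
P₀ = Σ Dₜ/(1+r)ᵗ + TV_8/(1+r)^8 = 28.4854

$28.49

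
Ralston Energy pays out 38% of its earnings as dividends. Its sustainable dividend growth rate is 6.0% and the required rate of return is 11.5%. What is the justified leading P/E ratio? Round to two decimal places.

6.91

Justified leading P/E = b/(r−g) = 0.38/(0.115−0.06) = 6.9091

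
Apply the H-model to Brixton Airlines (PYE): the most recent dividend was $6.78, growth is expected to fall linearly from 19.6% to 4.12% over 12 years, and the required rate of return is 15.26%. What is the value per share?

H-model: P₀ = D₀[(1+g_L) + H(g_S−g_L)]/(r−g_L), with H = 12/2 = 6.
P₀ = 6.78 × [(1+0.0412) + 6×(0.196−0.0412)] / (0.1526−0.0412)
   = 6.78 × 1.9700 / 0.1114 = 119.8977

$119.90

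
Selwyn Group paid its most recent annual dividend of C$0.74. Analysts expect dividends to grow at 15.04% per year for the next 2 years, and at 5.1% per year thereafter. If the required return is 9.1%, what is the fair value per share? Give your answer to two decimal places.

Two-stage DDM. Project D₁…D_2 at 0.1504, terminal growth 0.051, discount at r = 0.091.
D_1 = 0.8513
D_2 = 0.9793
Terminal value at t=2: TV = D_3/(r−g) = 1.0293/(0.091−0.051) = 25.7319
P₀ = 0.8513/(1+0.091)^1 + 0.9793/(1+0.091)^2 + 25.7319/(1+0.091)^2 = 23.2214

C$23.22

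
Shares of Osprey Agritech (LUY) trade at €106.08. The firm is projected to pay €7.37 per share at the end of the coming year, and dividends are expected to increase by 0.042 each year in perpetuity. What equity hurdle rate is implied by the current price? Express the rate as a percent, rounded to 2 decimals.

11.15%

Rearranging the constant-growth DDM: r = D₁/P₀ + g.
r = 7.3700 / 106.08 + 0.042 = 0.06948 + 0.042 = 0.11148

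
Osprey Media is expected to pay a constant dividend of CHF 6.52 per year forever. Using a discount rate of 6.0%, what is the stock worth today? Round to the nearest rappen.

Zero-growth DDM (perpetuity): P₀ = D/r = 6.52 / 0.06 = 108.6667

CHF 108.67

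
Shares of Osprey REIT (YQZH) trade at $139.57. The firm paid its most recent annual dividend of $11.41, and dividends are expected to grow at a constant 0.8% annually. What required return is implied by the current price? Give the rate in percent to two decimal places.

Rearranging the constant-growth DDM: r = D₁/P₀ + g.
D₁ = 11.41 × (1 + 0.008) = 11.5013.
r = 11.5013 / 139.57 + 0.008 = 0.08241 + 0.008 = 0.09041

9.04%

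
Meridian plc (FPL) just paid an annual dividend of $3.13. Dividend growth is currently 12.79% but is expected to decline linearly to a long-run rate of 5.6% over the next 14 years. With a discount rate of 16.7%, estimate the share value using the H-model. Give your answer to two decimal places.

H-model: P₀ = D₀[(1+g_L) + H(g_S−g_L)]/(r−g_L), with H = 14/2 = 7.
P₀ = 3.13 × [(1+0.056) + 7×(0.1279−0.056)] / (0.167−0.056)
   = 3.13 × 1.5593 / 0.111 = 43.9695

$43.97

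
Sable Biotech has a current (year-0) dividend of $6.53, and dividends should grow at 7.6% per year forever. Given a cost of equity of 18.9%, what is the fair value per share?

Gordon growth model: P₀ = D₁/(r − g). D₁ = 6.53 × (1 + 0.076) = 7.0263.
P₀ = 7.0263 / (0.189 − 0.076) = 7.0263 / 0.113 = 62.1795

$62.18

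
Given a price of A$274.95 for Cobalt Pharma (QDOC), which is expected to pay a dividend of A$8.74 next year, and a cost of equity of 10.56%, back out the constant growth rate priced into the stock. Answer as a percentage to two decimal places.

From P₀ = D₁/(r − g), the implied growth is g = r − D₁/P₀.
g = 0.1056 − 8.74/274.95 = 0.1056 − 0.03179 = 0.07381

7.38%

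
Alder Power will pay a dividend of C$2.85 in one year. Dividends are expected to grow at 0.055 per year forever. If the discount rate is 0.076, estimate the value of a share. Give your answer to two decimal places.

C$135.71

Gordon growth model: P₀ = D₁/(r − g), with D₁ = 2.85 given directly.
P₀ = 2.8500 / (0.076 − 0.055) = 2.8500 / 0.021 = 135.7143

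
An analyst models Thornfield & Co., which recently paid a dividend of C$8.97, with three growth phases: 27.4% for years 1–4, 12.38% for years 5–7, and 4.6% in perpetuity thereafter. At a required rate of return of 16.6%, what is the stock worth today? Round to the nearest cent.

C$180.41

Three-stage DDM. Project D₁…D_7; terminal Gordon value at t=7 with g = 0.046; discount at r = 0.166.
D_1 = 11.4278
D_2 = 14.5590
D_3 = 18.5482
D_4 = 23.6304
D_5 = 26.5558
D_6 = 29.8434
D_7 = 33.5380
TV_7 = 35.0808/(0.166−0.046) = 292.3396
P₀ = Σ Dₜ/(1+r)ᵗ + TV_7/(1+r)^7 = 180.4068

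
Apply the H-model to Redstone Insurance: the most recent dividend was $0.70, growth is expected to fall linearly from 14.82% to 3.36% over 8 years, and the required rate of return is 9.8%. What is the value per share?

H-model: P₀ = D₀[(1+g_L) + H(g_S−g_L)]/(r−g_L), with H = 8/2 = 4.
P₀ = 0.70 × [(1+0.0336) + 4×(0.1482−0.0336)] / (0.098−0.0336)
   = 0.70 × 1.4920 / 0.0644 = 16.2174

$16.22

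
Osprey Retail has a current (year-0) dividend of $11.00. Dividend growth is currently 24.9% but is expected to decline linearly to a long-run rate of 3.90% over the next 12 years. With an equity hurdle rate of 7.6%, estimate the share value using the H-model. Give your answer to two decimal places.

H-model: P₀ = D₀[(1+g_L) + H(g_S−g_L)]/(r−g_L), with H = 12/2 = 6.
P₀ = 11.00 × [(1+0.039) + 6×(0.249−0.039)] / (0.076−0.039)
   = 11.00 × 2.2990 / 0.037 = 683.4865

$683.49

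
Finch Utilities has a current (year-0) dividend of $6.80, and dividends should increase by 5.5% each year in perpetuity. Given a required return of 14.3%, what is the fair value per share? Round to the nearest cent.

Gordon growth model: P₀ = D₁/(r − g). D₁ = 6.80 × (1 + 0.055) = 7.1740.
P₀ = 7.1740 / (0.143 − 0.055) = 7.1740 / 0.088 = 81.5227

$81.52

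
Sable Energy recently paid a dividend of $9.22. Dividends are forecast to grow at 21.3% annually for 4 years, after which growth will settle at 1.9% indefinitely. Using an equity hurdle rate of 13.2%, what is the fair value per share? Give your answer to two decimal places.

Two-stage DDM. Project D₁…D_4 at 0.213, terminal growth 0.019, discount at r = 0.132.
D_1 = 11.1839
D_2 = 13.5660
D_3 = 16.4556
D_4 = 19.9606
Terminal value at t=4: TV = D_5/(r−g) = 20.3399/(0.132−0.019) = 179.9989
P₀ = 11.1839/(1+0.132)^1 + 13.5660/(1+0.132)^2 + 16.4556/(1+0.132)^3 + 19.9606/(1+0.132)^4 + 179.9989/(1+0.132)^4 = 153.5851

$153.59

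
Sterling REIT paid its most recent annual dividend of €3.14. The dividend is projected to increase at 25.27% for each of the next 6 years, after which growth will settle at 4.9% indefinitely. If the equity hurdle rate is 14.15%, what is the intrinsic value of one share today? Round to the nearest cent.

Two-stage DDM. Project D₁…D_6 at 0.2527, terminal growth 0.049, discount at r = 0.1415.
D_1 = 3.9335
D_2 = 4.9275
D_3 = 6.1726
D_4 = 7.7325
D_5 = 9.6865
D_6 = 12.1342
Terminal value at t=6: TV = D_7/(r−g) = 12.7288/(0.1415−0.049) = 137.6087
P₀ = 3.9335/(1+0.1415)^1 + 4.9275/(1+0.1415)^2 + 6.1726/(1+0.1415)^3 + 7.7325/(1+0.1415)^4 + 9.6865/(1+0.1415)^5 + 12.1342/(1+0.1415)^6 + 137.6087/(1+0.1415)^6 = 88.6143

€88.61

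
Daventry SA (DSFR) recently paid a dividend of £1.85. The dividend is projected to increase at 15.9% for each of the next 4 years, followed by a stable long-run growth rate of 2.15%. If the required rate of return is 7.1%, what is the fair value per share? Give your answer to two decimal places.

Two-stage DDM. Project D₁…D_4 at 0.159, terminal growth 0.0215, discount at r = 0.071.
D_1 = 2.1442
D_2 = 2.4851
D_3 = 2.8802
D_4 = 3.3381
Terminal value at t=4: TV = D_5/(r−g) = 3.4099/(0.071−0.0215) = 68.8872
P₀ = 2.1442/(1+0.071)^1 + 2.4851/(1+0.071)^2 + 2.8802/(1+0.071)^3 + 3.3381/(1+0.071)^4 + 68.8872/(1+0.071)^4 = 61.4079

£61.41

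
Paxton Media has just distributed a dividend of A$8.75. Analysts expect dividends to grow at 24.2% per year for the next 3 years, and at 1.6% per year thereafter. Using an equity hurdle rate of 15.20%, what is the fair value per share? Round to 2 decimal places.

Two-stage DDM. Project D₁…D_3 at 0.242, terminal growth 0.016, discount at r = 0.152.
D_1 = 10.8675
D_2 = 13.4974
D_3 = 16.7638
Terminal value at t=3: TV = D_4/(r−g) = 17.0320/(0.152−0.016) = 125.2356
P₀ = 10.8675/(1+0.152)^1 + 13.4974/(1+0.152)^2 + 16.7638/(1+0.152)^3 + 125.2356/(1+0.152)^3 = 112.4856

A$112.49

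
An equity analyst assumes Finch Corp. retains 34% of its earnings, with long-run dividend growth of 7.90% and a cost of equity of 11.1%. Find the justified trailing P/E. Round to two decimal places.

Payout ratio b = 1 − 0.34 = 0.66.
Justified trailing P/E = b(1+g)/(r−g) = 0.66×(1+0.079)/(0.111−0.079) = 22.2544

22.25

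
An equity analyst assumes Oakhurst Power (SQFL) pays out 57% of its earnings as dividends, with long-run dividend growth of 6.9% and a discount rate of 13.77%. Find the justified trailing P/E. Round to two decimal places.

Justified trailing P/E = b(1+g)/(r−g) = 0.57×(1+0.069)/(0.1377−0.069) = 8.8694

8.87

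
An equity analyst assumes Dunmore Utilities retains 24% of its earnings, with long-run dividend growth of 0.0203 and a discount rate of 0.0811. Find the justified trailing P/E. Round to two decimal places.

Payout ratio b = 1 − 0.24 = 0.76.
Justified trailing P/E = b(1+g)/(r−g) = 0.76×(1+0.0203)/(0.0811−0.0203) = 12.7537

12.75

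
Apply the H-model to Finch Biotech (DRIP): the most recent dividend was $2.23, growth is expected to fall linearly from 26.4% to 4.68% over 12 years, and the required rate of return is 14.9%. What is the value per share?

$51.28

H-model: P₀ = D₀[(1+g_L) + H(g_S−g_L)]/(r−g_L), with H = 12/2 = 6.
P₀ = 2.23 × [(1+0.0468) + 6×(0.264−0.0468)] / (0.149−0.0468)
   = 2.23 × 2.3500 / 0.1022 = 51.2769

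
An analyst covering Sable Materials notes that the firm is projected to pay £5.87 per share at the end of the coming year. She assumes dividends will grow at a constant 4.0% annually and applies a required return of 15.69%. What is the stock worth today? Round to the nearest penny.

£50.21

Gordon growth model: P₀ = D₁/(r − g), with D₁ = 5.87 given directly.
P₀ = 5.8700 / (0.1569 − 0.04) = 5.8700 / 0.1169 = 50.2139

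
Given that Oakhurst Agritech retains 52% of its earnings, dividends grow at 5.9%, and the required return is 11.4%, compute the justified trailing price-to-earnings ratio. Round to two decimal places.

9.24

Payout ratio b = 1 − 0.52 = 0.48.
Justified trailing P/E = b(1+g)/(r−g) = 0.48×(1+0.059)/(0.114−0.059) = 9.2422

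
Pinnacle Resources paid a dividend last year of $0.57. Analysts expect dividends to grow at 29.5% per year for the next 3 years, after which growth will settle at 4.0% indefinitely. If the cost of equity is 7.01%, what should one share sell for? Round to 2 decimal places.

$37.44

Two-stage DDM. Project D₁…D_3 at 0.295, terminal growth 0.04, discount at r = 0.0701.
D_1 = 0.7381
D_2 = 0.9559
D_3 = 1.2379
Terminal value at t=3: TV = D_4/(r−g) = 1.2874/(0.0701−0.04) = 42.7712
P₀ = 0.7381/(1+0.0701)^1 + 0.9559/(1+0.0701)^2 + 1.2379/(1+0.0701)^3 + 42.7712/(1+0.0701)^3 = 37.4390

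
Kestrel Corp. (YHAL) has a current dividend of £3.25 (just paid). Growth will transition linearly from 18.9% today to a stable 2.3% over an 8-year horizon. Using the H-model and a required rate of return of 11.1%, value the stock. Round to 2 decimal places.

£62.30

H-model: P₀ = D₀[(1+g_L) + H(g_S−g_L)]/(r−g_L), with H = 8/2 = 4.
P₀ = 3.25 × [(1+0.023) + 4×(0.189−0.023)] / (0.111−0.023)
   = 3.25 × 1.6870 / 0.088 = 62.3040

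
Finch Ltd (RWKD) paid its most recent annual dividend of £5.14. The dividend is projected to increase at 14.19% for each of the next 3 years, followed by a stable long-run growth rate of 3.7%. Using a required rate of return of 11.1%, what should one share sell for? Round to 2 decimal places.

£94.50

Two-stage DDM. Project D₁…D_3 at 0.1419, terminal growth 0.037, discount at r = 0.111.
D_1 = 5.8694
D_2 = 6.7022
D_3 = 7.6533
Terminal value at t=3: TV = D_4/(r−g) = 7.9364/(0.111−0.037) = 107.2493
P₀ = 5.8694/(1+0.111)^1 + 6.7022/(1+0.111)^2 + 7.6533/(1+0.111)^3 + 107.2493/(1+0.111)^3 = 94.5019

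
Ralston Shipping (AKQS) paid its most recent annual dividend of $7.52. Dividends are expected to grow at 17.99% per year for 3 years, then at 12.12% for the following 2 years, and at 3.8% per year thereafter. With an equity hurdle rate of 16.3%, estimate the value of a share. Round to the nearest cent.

Three-stage DDM. Project D₁…D_5; terminal Gordon value at t=5 with g = 0.038; discount at r = 0.163.
D_1 = 8.8728
D_2 = 10.4691
D_3 = 12.3525
D_4 = 13.8496
D_5 = 15.5281
TV_5 = 16.1182/(0.163−0.038) = 128.9457
P₀ = Σ Dₜ/(1+r)ᵗ + TV_5/(1+r)^5 = 98.6957

$98.70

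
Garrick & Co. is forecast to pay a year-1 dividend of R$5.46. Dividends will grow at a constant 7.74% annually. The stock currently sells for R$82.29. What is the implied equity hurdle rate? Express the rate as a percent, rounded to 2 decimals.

Rearranging the constant-growth DDM: r = D₁/P₀ + g.
r = 5.4600 / 82.29 + 0.0774 = 0.06635 + 0.0774 = 0.14375

14.38%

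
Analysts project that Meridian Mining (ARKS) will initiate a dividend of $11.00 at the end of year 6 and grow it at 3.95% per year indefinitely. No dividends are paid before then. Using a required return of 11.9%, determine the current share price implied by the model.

$78.86

Deferred-dividend DDM. At t=5 the remaining stream is a growing perpetuity with first payment D_6 = 11.00.
V_5 = D_6/(r−g) = 11.00/(0.119−0.0395) = 138.3648
P₀ = V_5/(1+r)^5 = 138.3648/(1+0.119)^5 = 78.8633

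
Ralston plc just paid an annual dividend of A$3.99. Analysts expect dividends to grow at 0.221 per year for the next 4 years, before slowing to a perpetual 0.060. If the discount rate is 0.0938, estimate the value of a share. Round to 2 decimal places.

A$215.47

Two-stage DDM. Project D₁…D_4 at 0.221, terminal growth 0.06, discount at r = 0.0938.
D_1 = 4.8718
D_2 = 5.9485
D_3 = 7.2631
D_4 = 8.8682
Terminal value at t=4: TV = D_5/(r−g) = 9.4003/(0.0938−0.06) = 278.1152
P₀ = 4.8718/(1+0.0938)^1 + 5.9485/(1+0.0938)^2 + 7.2631/(1+0.0938)^3 + 8.8682/(1+0.0938)^4 + 278.1152/(1+0.0938)^4 = 215.4719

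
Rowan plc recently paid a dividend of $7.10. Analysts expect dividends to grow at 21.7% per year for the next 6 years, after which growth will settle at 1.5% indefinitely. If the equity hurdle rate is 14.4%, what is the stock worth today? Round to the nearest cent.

$134.16

Two-stage DDM. Project D₁…D_6 at 0.217, terminal growth 0.015, discount at r = 0.144.
D_1 = 8.6407
D_2 = 10.5157
D_3 = 12.7976
D_4 = 15.5747
D_5 = 18.9545
D_6 = 23.0676
Terminal value at t=6: TV = D_7/(r−g) = 23.4136/(0.144−0.015) = 181.5006
P₀ = 8.6407/(1+0.144)^1 + 10.5157/(1+0.144)^2 + 12.7976/(1+0.144)^3 + 15.5747/(1+0.144)^4 + 18.9545/(1+0.144)^5 + 23.0676/(1+0.144)^6 + 181.5006/(1+0.144)^6 = 134.1628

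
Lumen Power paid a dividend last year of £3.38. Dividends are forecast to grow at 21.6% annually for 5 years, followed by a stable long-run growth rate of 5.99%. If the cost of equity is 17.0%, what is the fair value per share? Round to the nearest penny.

Two-stage DDM. Project D₁…D_5 at 0.216, terminal growth 0.0599, discount at r = 0.17.
D_1 = 4.1101
D_2 = 4.9979
D_3 = 6.0774
D_4 = 7.3901
D_5 = 8.9864
Terminal value at t=5: TV = D_6/(r−g) = 9.5247/(0.17−0.0599) = 86.5092
P₀ = 4.1101/(1+0.17)^1 + 4.9979/(1+0.17)^2 + 6.0774/(1+0.17)^3 + 7.3901/(1+0.17)^4 + 8.9864/(1+0.17)^5 + 86.5092/(1+0.17)^5 = 58.4588

£58.46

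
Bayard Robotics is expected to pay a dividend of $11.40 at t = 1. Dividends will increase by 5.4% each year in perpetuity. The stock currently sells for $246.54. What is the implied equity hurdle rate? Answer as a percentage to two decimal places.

10.02%

Rearranging the constant-growth DDM: r = D₁/P₀ + g.
r = 11.4000 / 246.54 + 0.054 = 0.04624 + 0.054 = 0.10024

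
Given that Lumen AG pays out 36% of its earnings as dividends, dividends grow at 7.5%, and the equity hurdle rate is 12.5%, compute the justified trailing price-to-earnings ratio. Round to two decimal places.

Justified trailing P/E = b(1+g)/(r−g) = 0.36×(1+0.075)/(0.125−0.075) = 7.7400

7.74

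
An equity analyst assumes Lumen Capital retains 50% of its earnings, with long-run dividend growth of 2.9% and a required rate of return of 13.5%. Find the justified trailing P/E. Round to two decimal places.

4.85

Payout ratio b = 1 − 0.50 = 0.50.
Justified trailing P/E = b(1+g)/(r−g) = 0.50×(1+0.029)/(0.135−0.029) = 4.8538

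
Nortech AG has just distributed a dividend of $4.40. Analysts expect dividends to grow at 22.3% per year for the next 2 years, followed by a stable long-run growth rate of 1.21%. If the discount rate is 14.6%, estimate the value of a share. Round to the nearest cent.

$47.58

Two-stage DDM. Project D₁…D_2 at 0.223, terminal growth 0.0121, discount at r = 0.146.
D_1 = 5.3812
D_2 = 6.5812
Terminal value at t=2: TV = D_3/(r−g) = 6.6608/(0.146−0.0121) = 49.7449
P₀ = 5.3812/(1+0.146)^1 + 6.5812/(1+0.146)^2 + 49.7449/(1+0.146)^2 = 47.5841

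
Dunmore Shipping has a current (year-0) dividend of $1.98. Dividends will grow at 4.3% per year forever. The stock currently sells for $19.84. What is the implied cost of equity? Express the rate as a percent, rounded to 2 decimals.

14.71%

Rearranging the constant-growth DDM: r = D₁/P₀ + g.
D₁ = 1.98 × (1 + 0.043) = 2.0651.
r = 2.0651 / 19.84 + 0.043 = 0.10409 + 0.043 = 0.14709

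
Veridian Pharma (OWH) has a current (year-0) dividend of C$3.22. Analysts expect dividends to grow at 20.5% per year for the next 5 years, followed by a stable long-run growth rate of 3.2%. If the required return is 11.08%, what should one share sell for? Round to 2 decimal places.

C$84.04

Two-stage DDM. Project D₁…D_5 at 0.205, terminal growth 0.032, discount at r = 0.1108.
D_1 = 3.8801
D_2 = 4.6755
D_3 = 5.6340
D_4 = 6.7890
D_5 = 8.1807
Terminal value at t=5: TV = D_6/(r−g) = 8.4425/(0.1108−0.032) = 107.1383
P₀ = 3.8801/(1+0.1108)^1 + 4.6755/(1+0.1108)^2 + 5.6340/(1+0.1108)^3 + 6.7890/(1+0.1108)^4 + 8.1807/(1+0.1108)^5 + 107.1383/(1+0.1108)^5 = 84.0424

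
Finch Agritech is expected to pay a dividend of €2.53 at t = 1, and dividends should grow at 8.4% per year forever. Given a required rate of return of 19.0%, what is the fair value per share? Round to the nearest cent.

€23.87

Gordon growth model: P₀ = D₁/(r − g), with D₁ = 2.53 given directly.
P₀ = 2.5300 / (0.19 − 0.084) = 2.5300 / 0.106 = 23.8679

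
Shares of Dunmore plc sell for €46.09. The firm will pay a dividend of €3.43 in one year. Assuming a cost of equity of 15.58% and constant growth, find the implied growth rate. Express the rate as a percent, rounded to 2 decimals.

8.14%

From P₀ = D₁/(r − g), the implied growth is g = r − D₁/P₀.
g = 0.1558 − 3.43/46.09 = 0.1558 − 0.07442 = 0.08138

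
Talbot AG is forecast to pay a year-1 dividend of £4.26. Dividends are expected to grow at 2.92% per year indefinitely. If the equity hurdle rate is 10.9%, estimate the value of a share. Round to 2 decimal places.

£53.38

Gordon growth model: P₀ = D₁/(r − g), with D₁ = 4.26 given directly.
P₀ = 4.2600 / (0.109 − 0.0292) = 4.2600 / 0.0798 = 53.3835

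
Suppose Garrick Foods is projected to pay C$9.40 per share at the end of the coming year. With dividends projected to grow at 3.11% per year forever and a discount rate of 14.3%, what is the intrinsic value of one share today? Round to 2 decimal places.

C$84.00

Gordon growth model: P₀ = D₁/(r − g), with D₁ = 9.40 given directly.
P₀ = 9.4000 / (0.143 − 0.0311) = 9.4000 / 0.1119 = 84.0036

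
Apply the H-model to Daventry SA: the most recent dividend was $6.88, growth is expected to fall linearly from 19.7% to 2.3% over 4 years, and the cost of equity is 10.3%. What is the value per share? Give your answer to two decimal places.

$117.91

H-model: P₀ = D₀[(1+g_L) + H(g_S−g_L)]/(r−g_L), with H = 4/2 = 2.
P₀ = 6.88 × [(1+0.023) + 2×(0.197−0.023)] / (0.103−0.023)
   = 6.88 × 1.3710 / 0.08 = 117.9060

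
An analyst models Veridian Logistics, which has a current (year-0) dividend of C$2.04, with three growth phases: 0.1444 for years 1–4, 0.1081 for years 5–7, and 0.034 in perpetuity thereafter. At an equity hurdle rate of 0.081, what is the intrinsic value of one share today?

Three-stage DDM. Project D₁…D_7; terminal Gordon value at t=7 with g = 0.034; discount at r = 0.081.
D_1 = 2.3346
D_2 = 2.6717
D_3 = 3.0575
D_4 = 3.4990
D_5 = 3.8772
D_6 = 4.2963
D_7 = 4.7608
TV_7 = 4.9227/(0.081−0.034) = 104.7372
P₀ = Σ Dₜ/(1+r)ᵗ + TV_7/(1+r)^7 = 78.2262

C$78.23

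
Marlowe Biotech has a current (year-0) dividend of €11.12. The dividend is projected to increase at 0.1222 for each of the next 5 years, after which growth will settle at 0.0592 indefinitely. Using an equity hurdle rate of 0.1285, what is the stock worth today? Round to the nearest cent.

€219.95

Two-stage DDM. Project D₁…D_5 at 0.1222, terminal growth 0.0592, discount at r = 0.1285.
D_1 = 12.4789
D_2 = 14.0038
D_3 = 15.7150
D_4 = 17.6354
D_5 = 19.7905
Terminal value at t=5: TV = D_6/(r−g) = 20.9621/(0.1285−0.0592) = 302.4829
P₀ = 12.4789/(1+0.1285)^1 + 14.0038/(1+0.1285)^2 + 15.7150/(1+0.1285)^3 + 17.6354/(1+0.1285)^4 + 19.7905/(1+0.1285)^5 + 302.4829/(1+0.1285)^5 = 219.9453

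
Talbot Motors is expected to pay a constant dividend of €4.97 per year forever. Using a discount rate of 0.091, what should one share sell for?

Zero-growth DDM (perpetuity): P₀ = D/r = 4.97 / 0.091 = 54.6154

€54.62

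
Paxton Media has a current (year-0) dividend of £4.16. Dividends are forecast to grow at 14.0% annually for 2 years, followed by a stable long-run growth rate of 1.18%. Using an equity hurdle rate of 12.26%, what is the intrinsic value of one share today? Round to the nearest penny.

£47.69

Two-stage DDM. Project D₁…D_2 at 0.14, terminal growth 0.0118, discount at r = 0.1226.
D_1 = 4.7424
D_2 = 5.4063
Terminal value at t=2: TV = D_3/(r−g) = 5.4701/(0.1226−0.0118) = 49.3694
P₀ = 4.7424/(1+0.1226)^1 + 5.4063/(1+0.1226)^2 + 49.3694/(1+0.1226)^2 = 47.6893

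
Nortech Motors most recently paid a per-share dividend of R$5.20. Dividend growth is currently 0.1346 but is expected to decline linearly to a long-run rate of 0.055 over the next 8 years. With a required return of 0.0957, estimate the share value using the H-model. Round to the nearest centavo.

R$175.47

H-model: P₀ = D₀[(1+g_L) + H(g_S−g_L)]/(r−g_L), with H = 8/2 = 4.
P₀ = 5.20 × [(1+0.055) + 4×(0.1346−0.055)] / (0.0957−0.055)
   = 5.20 × 1.3734 / 0.0407 = 175.4713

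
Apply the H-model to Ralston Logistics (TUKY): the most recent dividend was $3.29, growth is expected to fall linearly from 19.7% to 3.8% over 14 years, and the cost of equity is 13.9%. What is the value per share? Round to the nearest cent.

$70.07

H-model: P₀ = D₀[(1+g_L) + H(g_S−g_L)]/(r−g_L), with H = 14/2 = 7.
P₀ = 3.29 × [(1+0.038) + 7×(0.197−0.038)] / (0.139−0.038)
   = 3.29 × 2.1510 / 0.101 = 70.0672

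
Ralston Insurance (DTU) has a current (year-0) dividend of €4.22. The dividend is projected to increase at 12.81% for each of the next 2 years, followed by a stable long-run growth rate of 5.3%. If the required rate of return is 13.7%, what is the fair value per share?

€60.42

Two-stage DDM. Project D₁…D_2 at 0.1281, terminal growth 0.053, discount at r = 0.137.
D_1 = 4.7606
D_2 = 5.3704
Terminal value at t=2: TV = D_3/(r−g) = 5.6550/(0.137−0.053) = 67.3220
P₀ = 4.7606/(1+0.137)^1 + 5.3704/(1+0.137)^2 + 67.3220/(1+0.137)^2 = 60.4169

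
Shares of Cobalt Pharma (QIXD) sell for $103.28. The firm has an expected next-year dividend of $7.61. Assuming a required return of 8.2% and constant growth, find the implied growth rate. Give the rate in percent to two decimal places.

From P₀ = D₁/(r − g), the implied growth is g = r − D₁/P₀.
g = 0.082 − 7.61/103.28 = 0.082 − 0.07368 = 0.00832

0.83%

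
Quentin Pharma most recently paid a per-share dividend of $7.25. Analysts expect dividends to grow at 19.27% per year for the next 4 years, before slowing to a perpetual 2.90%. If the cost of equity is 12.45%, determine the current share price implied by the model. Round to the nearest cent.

$132.54

Two-stage DDM. Project D₁…D_4 at 0.1927, terminal growth 0.029, discount at r = 0.1245.
D_1 = 8.6471
D_2 = 10.3134
D_3 = 12.3008
D_4 = 14.6711
Terminal value at t=4: TV = D_5/(r−g) = 15.0966/(0.1245−0.029) = 158.0793
P₀ = 8.6471/(1+0.1245)^1 + 10.3134/(1+0.1245)^2 + 12.3008/(1+0.1245)^3 + 14.6711/(1+0.1245)^4 + 158.0793/(1+0.1245)^4 = 132.5357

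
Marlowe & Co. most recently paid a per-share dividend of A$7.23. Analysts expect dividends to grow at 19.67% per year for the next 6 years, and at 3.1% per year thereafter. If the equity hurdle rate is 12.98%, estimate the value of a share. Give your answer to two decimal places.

Two-stage DDM. Project D₁…D_6 at 0.1967, terminal growth 0.031, discount at r = 0.1298.
D_1 = 8.6521
D_2 = 10.3540
D_3 = 12.3907
D_4 = 14.8279
D_5 = 17.7445
D_6 = 21.2349
Terminal value at t=6: TV = D_7/(r−g) = 21.8932/(0.1298−0.031) = 221.5908
P₀ = 8.6521/(1+0.1298)^1 + 10.3540/(1+0.1298)^2 + 12.3907/(1+0.1298)^3 + 14.8279/(1+0.1298)^4 + 17.7445/(1+0.1298)^5 + 21.2349/(1+0.1298)^6 + 221.5908/(1+0.1298)^6 = 159.8595

A$159.86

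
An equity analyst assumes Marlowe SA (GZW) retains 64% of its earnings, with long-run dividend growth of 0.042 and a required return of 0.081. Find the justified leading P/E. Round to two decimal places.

Payout ratio b = 1 − 0.64 = 0.36.
Justified leading P/E = b/(r−g) = 0.36/(0.081−0.042) = 9.2308

9.23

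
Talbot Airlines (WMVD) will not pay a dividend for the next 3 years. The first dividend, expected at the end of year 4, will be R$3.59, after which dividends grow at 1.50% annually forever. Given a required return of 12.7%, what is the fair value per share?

Deferred-dividend DDM. At t=3 the remaining stream is a growing perpetuity with first payment D_4 = 3.59.
V_3 = D_4/(r−g) = 3.59/(0.127−0.015) = 32.0536
P₀ = V_3/(1+r)^3 = 32.0536/(1+0.127)^3 = 22.3926

R$22.39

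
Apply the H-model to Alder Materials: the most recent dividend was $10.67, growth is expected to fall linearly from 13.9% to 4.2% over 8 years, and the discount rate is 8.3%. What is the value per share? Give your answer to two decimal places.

H-model: P₀ = D₀[(1+g_L) + H(g_S−g_L)]/(r−g_L), with H = 8/2 = 4.
P₀ = 10.67 × [(1+0.042) + 4×(0.139−0.042)] / (0.083−0.042)
   = 10.67 × 1.4300 / 0.041 = 372.1488

$372.15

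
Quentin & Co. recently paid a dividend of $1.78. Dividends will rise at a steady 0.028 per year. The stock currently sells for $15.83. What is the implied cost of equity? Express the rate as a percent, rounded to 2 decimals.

14.36%

Rearranging the constant-growth DDM: r = D₁/P₀ + g.
D₁ = 1.78 × (1 + 0.028) = 1.8298.
r = 1.8298 / 15.83 + 0.028 = 0.11559 + 0.028 = 0.14359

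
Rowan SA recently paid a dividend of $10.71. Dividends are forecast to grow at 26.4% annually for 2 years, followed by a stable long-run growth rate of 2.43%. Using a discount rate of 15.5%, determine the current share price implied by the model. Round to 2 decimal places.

Two-stage DDM. Project D₁…D_2 at 0.264, terminal growth 0.0243, discount at r = 0.155.
D_1 = 13.5374
D_2 = 17.1113
Terminal value at t=2: TV = D_3/(r−g) = 17.5271/(0.155−0.0243) = 134.1020
P₀ = 13.5374/(1+0.155)^1 + 17.1113/(1+0.155)^2 + 134.1020/(1+0.155)^2 = 125.0719

$125.07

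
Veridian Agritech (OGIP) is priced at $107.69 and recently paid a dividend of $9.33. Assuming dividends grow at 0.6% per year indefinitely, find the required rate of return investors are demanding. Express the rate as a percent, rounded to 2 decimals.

Rearranging the constant-growth DDM: r = D₁/P₀ + g.
D₁ = 9.33 × (1 + 0.006) = 9.3860.
r = 9.3860 / 107.69 + 0.006 = 0.08716 + 0.006 = 0.09316

9.32%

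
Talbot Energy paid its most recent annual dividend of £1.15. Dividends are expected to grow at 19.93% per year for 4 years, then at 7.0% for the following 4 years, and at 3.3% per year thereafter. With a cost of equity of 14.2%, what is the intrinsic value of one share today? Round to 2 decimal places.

Three-stage DDM. Project D₁…D_8; terminal Gordon value at t=8 with g = 0.033; discount at r = 0.142.
D_1 = 1.3792
D_2 = 1.6541
D_3 = 1.9837
D_4 = 2.3791
D_5 = 2.5456
D_6 = 2.7238
D_7 = 2.9145
D_8 = 3.1185
TV_8 = 3.2214/(0.142−0.033) = 29.5541
P₀ = Σ Dₜ/(1+r)ᵗ + TV_8/(1+r)^8 = 20.1899

£20.19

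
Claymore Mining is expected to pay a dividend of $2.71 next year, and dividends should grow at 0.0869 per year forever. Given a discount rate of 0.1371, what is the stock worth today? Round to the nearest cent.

Gordon growth model: P₀ = D₁/(r − g), with D₁ = 2.71 given directly.
P₀ = 2.7100 / (0.1371 − 0.0869) = 2.7100 / 0.0502 = 53.9841

$53.98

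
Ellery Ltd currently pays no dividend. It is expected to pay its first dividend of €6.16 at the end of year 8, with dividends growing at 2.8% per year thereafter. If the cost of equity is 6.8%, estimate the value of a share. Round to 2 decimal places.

Deferred-dividend DDM. At t=7 the remaining stream is a growing perpetuity with first payment D_8 = 6.16.
V_7 = D_8/(r−g) = 6.16/(0.068−0.028) = 154.0000
P₀ = V_7/(1+r)^7 = 154.0000/(1+0.068)^7 = 97.1677

€97.17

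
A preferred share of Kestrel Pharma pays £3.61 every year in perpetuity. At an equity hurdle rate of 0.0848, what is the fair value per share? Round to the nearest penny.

Zero-growth DDM (perpetuity): P₀ = D/r = 3.61 / 0.0848 = 42.5708

£42.57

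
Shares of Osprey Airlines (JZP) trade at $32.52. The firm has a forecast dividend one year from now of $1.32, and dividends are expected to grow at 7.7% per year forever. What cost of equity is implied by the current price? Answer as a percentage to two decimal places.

11.76%

Rearranging the constant-growth DDM: r = D₁/P₀ + g.
r = 1.3200 / 32.52 + 0.077 = 0.04059 + 0.077 = 0.11759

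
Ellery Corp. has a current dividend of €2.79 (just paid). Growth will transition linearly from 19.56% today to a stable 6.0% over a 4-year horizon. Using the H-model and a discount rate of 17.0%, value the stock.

€33.76

H-model: P₀ = D₀[(1+g_L) + H(g_S−g_L)]/(r−g_L), with H = 4/2 = 2.
P₀ = 2.79 × [(1+0.06) + 2×(0.1956−0.06)] / (0.17−0.06)
   = 2.79 × 1.3312 / 0.11 = 33.7641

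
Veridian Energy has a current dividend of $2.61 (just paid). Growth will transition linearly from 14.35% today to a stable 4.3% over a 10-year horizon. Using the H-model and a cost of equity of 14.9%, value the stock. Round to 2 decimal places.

$38.05

H-model: P₀ = D₀[(1+g_L) + H(g_S−g_L)]/(r−g_L), with H = 10/2 = 5.
P₀ = 2.61 × [(1+0.043) + 5×(0.1435−0.043)] / (0.149−0.043)
   = 2.61 × 1.5455 / 0.106 = 38.0543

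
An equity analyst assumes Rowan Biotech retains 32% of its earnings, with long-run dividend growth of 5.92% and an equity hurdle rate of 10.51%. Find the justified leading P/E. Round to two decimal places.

14.81

Payout ratio b = 1 − 0.32 = 0.68.
Justified leading P/E = b/(r−g) = 0.68/(0.1051−0.0592) = 14.8148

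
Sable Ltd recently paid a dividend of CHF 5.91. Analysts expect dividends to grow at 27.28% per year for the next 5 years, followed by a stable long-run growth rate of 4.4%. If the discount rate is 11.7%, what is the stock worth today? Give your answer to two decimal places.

Two-stage DDM. Project D₁…D_5 at 0.2728, terminal growth 0.044, discount at r = 0.117.
D_1 = 7.5222
D_2 = 9.5743
D_3 = 12.1862
D_4 = 15.5106
D_5 = 19.7419
Terminal value at t=5: TV = D_6/(r−g) = 20.6105/(0.117−0.044) = 282.3358
P₀ = 7.5222/(1+0.117)^1 + 9.5743/(1+0.117)^2 + 12.1862/(1+0.117)^3 + 15.5106/(1+0.117)^4 + 19.7419/(1+0.117)^5 + 282.3358/(1+0.117)^5 = 206.8367

CHF 206.84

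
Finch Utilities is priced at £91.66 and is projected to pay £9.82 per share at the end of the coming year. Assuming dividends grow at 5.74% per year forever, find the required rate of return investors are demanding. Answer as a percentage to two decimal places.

16.45%

Rearranging the constant-growth DDM: r = D₁/P₀ + g.
r = 9.8200 / 91.66 + 0.0574 = 0.10714 + 0.0574 = 0.16454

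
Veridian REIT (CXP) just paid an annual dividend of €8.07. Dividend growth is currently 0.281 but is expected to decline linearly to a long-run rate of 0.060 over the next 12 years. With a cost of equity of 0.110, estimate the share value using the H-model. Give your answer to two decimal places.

€385.10

H-model: P₀ = D₀[(1+g_L) + H(g_S−g_L)]/(r−g_L), with H = 12/2 = 6.
P₀ = 8.07 × [(1+0.06) + 6×(0.281−0.06)] / (0.11−0.06)
   = 8.07 × 2.3860 / 0.05 = 385.1004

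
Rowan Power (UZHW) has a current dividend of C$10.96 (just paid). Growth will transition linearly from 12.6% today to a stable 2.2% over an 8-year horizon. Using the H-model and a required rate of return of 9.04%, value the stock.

C$230.42

H-model: P₀ = D₀[(1+g_L) + H(g_S−g_L)]/(r−g_L), with H = 8/2 = 4.
P₀ = 10.96 × [(1+0.022) + 4×(0.126−0.022)] / (0.0904−0.022)
   = 10.96 × 1.4380 / 0.0684 = 230.4164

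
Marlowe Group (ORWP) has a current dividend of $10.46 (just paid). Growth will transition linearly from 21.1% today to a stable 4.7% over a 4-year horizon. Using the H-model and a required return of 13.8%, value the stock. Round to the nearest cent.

H-model: P₀ = D₀[(1+g_L) + H(g_S−g_L)]/(r−g_L), with H = 4/2 = 2.
P₀ = 10.46 × [(1+0.047) + 2×(0.211−0.047)] / (0.138−0.047)
   = 10.46 × 1.3750 / 0.091 = 158.0495

$158.05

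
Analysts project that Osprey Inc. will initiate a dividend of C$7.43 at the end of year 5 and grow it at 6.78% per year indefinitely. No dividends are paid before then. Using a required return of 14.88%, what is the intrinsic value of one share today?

Deferred-dividend DDM. At t=4 the remaining stream is a growing perpetuity with first payment D_5 = 7.43.
V_4 = D_5/(r−g) = 7.43/(0.1488−0.0678) = 91.7284
P₀ = V_4/(1+r)^4 = 91.7284/(1+0.1488)^4 = 52.6655

C$52.67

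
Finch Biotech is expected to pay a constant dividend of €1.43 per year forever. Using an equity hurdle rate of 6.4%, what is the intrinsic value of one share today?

Zero-growth DDM (perpetuity): P₀ = D/r = 1.43 / 0.064 = 22.3438

€22.34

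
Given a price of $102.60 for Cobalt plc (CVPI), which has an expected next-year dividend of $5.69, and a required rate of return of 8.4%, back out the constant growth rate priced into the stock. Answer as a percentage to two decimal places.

From P₀ = D₁/(r − g), the implied growth is g = r − D₁/P₀.
g = 0.084 − 5.69/102.60 = 0.084 − 0.05546 = 0.02854

2.85%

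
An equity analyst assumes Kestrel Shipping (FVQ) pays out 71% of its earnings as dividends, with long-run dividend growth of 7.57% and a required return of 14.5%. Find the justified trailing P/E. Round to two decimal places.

11.02

Justified trailing P/E = b(1+g)/(r−g) = 0.71×(1+0.0757)/(0.145−0.0757) = 11.0209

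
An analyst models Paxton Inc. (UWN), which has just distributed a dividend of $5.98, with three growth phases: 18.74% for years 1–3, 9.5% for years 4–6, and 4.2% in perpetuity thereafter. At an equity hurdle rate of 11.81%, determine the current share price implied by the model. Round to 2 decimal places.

$132.98

Three-stage DDM. Project D₁…D_6; terminal Gordon value at t=6 with g = 0.042; discount at r = 0.1181.
D_1 = 7.1007
D_2 = 8.4313
D_3 = 10.0113
D_4 = 10.9624
D_5 = 12.0038
D_6 = 13.1442
TV_6 = 13.6963/(0.1181−0.042) = 179.9773
P₀ = Σ Dₜ/(1+r)ᵗ + TV_6/(1+r)^6 = 132.9840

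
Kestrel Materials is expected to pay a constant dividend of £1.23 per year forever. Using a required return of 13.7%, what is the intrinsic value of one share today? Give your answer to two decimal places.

£8.98

Zero-growth DDM (perpetuity): P₀ = D/r = 1.23 / 0.137 = 8.9781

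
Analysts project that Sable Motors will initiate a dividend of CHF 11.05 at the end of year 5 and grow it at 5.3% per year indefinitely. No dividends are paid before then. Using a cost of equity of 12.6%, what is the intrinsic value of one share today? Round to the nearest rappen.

Deferred-dividend DDM. At t=4 the remaining stream is a growing perpetuity with first payment D_5 = 11.05.
V_4 = D_5/(r−g) = 11.05/(0.126−0.053) = 151.3699
P₀ = V_4/(1+r)^4 = 151.3699/(1+0.126)^4 = 94.1642

CHF 94.16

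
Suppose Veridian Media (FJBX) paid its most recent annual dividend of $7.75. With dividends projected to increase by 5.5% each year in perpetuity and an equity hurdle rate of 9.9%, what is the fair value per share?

$185.82

Gordon growth model: P₀ = D₁/(r − g). D₁ = 7.75 × (1 + 0.055) = 8.1762.
P₀ = 8.1762 / (0.099 − 0.055) = 8.1762 / 0.044 = 185.8239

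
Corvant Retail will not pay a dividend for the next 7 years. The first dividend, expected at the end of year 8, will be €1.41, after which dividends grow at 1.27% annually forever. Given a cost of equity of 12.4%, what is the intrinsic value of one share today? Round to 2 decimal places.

€5.59

Deferred-dividend DDM. At t=7 the remaining stream is a growing perpetuity with first payment D_8 = 1.41.
V_7 = D_8/(r−g) = 1.41/(0.124−0.0127) = 12.6685
P₀ = V_7/(1+r)^7 = 12.6685/(1+0.124)^7 = 5.5893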